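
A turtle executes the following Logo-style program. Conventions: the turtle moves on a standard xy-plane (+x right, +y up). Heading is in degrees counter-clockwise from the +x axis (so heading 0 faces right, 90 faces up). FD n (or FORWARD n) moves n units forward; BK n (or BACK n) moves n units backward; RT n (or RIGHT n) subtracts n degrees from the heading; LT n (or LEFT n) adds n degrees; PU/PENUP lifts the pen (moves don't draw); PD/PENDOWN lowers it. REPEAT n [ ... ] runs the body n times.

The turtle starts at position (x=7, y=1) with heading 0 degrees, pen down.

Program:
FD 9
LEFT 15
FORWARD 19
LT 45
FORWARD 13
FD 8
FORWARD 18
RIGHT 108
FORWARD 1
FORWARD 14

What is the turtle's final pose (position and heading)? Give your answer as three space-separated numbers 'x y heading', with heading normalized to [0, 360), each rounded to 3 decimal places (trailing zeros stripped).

Answer: 63.89 28.545 312

Derivation:
Executing turtle program step by step:
Start: pos=(7,1), heading=0, pen down
FD 9: (7,1) -> (16,1) [heading=0, draw]
LT 15: heading 0 -> 15
FD 19: (16,1) -> (34.353,5.918) [heading=15, draw]
LT 45: heading 15 -> 60
FD 13: (34.353,5.918) -> (40.853,17.176) [heading=60, draw]
FD 8: (40.853,17.176) -> (44.853,24.104) [heading=60, draw]
FD 18: (44.853,24.104) -> (53.853,39.693) [heading=60, draw]
RT 108: heading 60 -> 312
FD 1: (53.853,39.693) -> (54.522,38.949) [heading=312, draw]
FD 14: (54.522,38.949) -> (63.89,28.545) [heading=312, draw]
Final: pos=(63.89,28.545), heading=312, 7 segment(s) drawn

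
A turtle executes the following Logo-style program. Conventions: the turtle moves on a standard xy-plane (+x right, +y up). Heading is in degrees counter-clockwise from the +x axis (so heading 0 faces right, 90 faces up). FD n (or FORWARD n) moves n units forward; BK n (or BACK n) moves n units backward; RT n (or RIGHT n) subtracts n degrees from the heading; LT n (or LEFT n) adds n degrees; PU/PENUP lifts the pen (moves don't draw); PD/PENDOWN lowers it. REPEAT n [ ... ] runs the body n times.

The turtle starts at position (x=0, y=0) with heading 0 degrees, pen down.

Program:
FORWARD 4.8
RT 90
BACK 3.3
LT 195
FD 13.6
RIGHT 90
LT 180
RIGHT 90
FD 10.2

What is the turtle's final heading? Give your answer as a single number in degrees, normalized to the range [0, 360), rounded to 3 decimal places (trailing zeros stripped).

Answer: 105

Derivation:
Executing turtle program step by step:
Start: pos=(0,0), heading=0, pen down
FD 4.8: (0,0) -> (4.8,0) [heading=0, draw]
RT 90: heading 0 -> 270
BK 3.3: (4.8,0) -> (4.8,3.3) [heading=270, draw]
LT 195: heading 270 -> 105
FD 13.6: (4.8,3.3) -> (1.28,16.437) [heading=105, draw]
RT 90: heading 105 -> 15
LT 180: heading 15 -> 195
RT 90: heading 195 -> 105
FD 10.2: (1.28,16.437) -> (-1.36,26.289) [heading=105, draw]
Final: pos=(-1.36,26.289), heading=105, 4 segment(s) drawn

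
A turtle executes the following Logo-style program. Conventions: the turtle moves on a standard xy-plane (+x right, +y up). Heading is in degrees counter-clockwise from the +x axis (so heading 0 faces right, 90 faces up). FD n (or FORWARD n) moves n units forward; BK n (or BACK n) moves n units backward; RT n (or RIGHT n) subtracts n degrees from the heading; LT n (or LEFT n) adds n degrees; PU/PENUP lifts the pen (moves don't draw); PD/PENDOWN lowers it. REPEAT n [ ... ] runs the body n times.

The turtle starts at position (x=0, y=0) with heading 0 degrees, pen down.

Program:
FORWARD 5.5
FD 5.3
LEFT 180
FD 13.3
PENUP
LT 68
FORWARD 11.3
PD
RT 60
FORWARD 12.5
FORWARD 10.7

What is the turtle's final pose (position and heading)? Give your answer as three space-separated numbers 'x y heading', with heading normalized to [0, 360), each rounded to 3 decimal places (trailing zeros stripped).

Answer: -29.707 -13.706 188

Derivation:
Executing turtle program step by step:
Start: pos=(0,0), heading=0, pen down
FD 5.5: (0,0) -> (5.5,0) [heading=0, draw]
FD 5.3: (5.5,0) -> (10.8,0) [heading=0, draw]
LT 180: heading 0 -> 180
FD 13.3: (10.8,0) -> (-2.5,0) [heading=180, draw]
PU: pen up
LT 68: heading 180 -> 248
FD 11.3: (-2.5,0) -> (-6.733,-10.477) [heading=248, move]
PD: pen down
RT 60: heading 248 -> 188
FD 12.5: (-6.733,-10.477) -> (-19.111,-12.217) [heading=188, draw]
FD 10.7: (-19.111,-12.217) -> (-29.707,-13.706) [heading=188, draw]
Final: pos=(-29.707,-13.706), heading=188, 5 segment(s) drawn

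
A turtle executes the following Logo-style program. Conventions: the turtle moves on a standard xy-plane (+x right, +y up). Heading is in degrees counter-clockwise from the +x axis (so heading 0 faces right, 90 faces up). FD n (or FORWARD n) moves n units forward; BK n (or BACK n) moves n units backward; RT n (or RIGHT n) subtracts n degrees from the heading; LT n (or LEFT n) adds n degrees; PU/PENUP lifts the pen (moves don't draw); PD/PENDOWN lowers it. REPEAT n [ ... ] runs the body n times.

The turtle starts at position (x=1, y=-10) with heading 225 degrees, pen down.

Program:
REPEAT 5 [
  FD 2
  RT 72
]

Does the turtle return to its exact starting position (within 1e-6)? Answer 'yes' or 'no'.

Answer: yes

Derivation:
Executing turtle program step by step:
Start: pos=(1,-10), heading=225, pen down
REPEAT 5 [
  -- iteration 1/5 --
  FD 2: (1,-10) -> (-0.414,-11.414) [heading=225, draw]
  RT 72: heading 225 -> 153
  -- iteration 2/5 --
  FD 2: (-0.414,-11.414) -> (-2.196,-10.506) [heading=153, draw]
  RT 72: heading 153 -> 81
  -- iteration 3/5 --
  FD 2: (-2.196,-10.506) -> (-1.883,-8.531) [heading=81, draw]
  RT 72: heading 81 -> 9
  -- iteration 4/5 --
  FD 2: (-1.883,-8.531) -> (0.092,-8.218) [heading=9, draw]
  RT 72: heading 9 -> 297
  -- iteration 5/5 --
  FD 2: (0.092,-8.218) -> (1,-10) [heading=297, draw]
  RT 72: heading 297 -> 225
]
Final: pos=(1,-10), heading=225, 5 segment(s) drawn

Start position: (1, -10)
Final position: (1, -10)
Distance = 0; < 1e-6 -> CLOSED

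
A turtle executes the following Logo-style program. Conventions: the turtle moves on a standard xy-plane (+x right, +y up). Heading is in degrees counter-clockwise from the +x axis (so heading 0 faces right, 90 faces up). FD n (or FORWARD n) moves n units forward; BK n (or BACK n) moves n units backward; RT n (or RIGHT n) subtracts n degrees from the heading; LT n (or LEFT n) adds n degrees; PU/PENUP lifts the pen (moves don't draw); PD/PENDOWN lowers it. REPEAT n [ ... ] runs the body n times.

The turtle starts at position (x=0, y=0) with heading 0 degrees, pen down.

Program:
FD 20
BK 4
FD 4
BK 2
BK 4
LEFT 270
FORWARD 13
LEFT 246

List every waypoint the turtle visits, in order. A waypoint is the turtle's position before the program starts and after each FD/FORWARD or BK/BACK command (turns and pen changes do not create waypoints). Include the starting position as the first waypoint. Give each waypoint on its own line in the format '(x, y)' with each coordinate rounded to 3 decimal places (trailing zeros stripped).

Executing turtle program step by step:
Start: pos=(0,0), heading=0, pen down
FD 20: (0,0) -> (20,0) [heading=0, draw]
BK 4: (20,0) -> (16,0) [heading=0, draw]
FD 4: (16,0) -> (20,0) [heading=0, draw]
BK 2: (20,0) -> (18,0) [heading=0, draw]
BK 4: (18,0) -> (14,0) [heading=0, draw]
LT 270: heading 0 -> 270
FD 13: (14,0) -> (14,-13) [heading=270, draw]
LT 246: heading 270 -> 156
Final: pos=(14,-13), heading=156, 6 segment(s) drawn
Waypoints (7 total):
(0, 0)
(20, 0)
(16, 0)
(20, 0)
(18, 0)
(14, 0)
(14, -13)

Answer: (0, 0)
(20, 0)
(16, 0)
(20, 0)
(18, 0)
(14, 0)
(14, -13)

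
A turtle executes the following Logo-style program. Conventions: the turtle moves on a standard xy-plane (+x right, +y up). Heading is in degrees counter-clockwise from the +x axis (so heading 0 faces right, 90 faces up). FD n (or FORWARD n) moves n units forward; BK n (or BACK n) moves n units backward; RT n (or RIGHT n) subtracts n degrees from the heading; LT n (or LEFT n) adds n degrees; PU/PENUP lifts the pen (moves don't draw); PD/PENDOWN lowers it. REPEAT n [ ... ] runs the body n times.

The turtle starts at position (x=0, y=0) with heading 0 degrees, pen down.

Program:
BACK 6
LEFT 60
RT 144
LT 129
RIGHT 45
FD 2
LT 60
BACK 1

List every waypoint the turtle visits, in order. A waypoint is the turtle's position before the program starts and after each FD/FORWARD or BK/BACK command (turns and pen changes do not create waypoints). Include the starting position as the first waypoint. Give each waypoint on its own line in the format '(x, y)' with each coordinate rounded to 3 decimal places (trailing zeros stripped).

Answer: (0, 0)
(-6, 0)
(-4, 0)
(-4.5, -0.866)

Derivation:
Executing turtle program step by step:
Start: pos=(0,0), heading=0, pen down
BK 6: (0,0) -> (-6,0) [heading=0, draw]
LT 60: heading 0 -> 60
RT 144: heading 60 -> 276
LT 129: heading 276 -> 45
RT 45: heading 45 -> 0
FD 2: (-6,0) -> (-4,0) [heading=0, draw]
LT 60: heading 0 -> 60
BK 1: (-4,0) -> (-4.5,-0.866) [heading=60, draw]
Final: pos=(-4.5,-0.866), heading=60, 3 segment(s) drawn
Waypoints (4 total):
(0, 0)
(-6, 0)
(-4, 0)
(-4.5, -0.866)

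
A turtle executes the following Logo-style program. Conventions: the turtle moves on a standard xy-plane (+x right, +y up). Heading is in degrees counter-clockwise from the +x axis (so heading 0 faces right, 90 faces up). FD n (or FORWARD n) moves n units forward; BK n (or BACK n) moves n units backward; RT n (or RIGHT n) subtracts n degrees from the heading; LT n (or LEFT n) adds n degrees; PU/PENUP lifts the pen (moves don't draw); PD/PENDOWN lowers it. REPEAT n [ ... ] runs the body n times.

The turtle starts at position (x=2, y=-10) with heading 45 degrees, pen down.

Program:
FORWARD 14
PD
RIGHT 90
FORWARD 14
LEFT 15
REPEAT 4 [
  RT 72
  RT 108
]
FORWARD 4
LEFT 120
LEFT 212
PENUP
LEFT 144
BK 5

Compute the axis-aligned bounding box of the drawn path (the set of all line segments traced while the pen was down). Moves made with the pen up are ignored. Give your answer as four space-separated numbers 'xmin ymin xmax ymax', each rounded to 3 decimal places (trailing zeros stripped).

Answer: 2 -12 25.263 -0.101

Derivation:
Executing turtle program step by step:
Start: pos=(2,-10), heading=45, pen down
FD 14: (2,-10) -> (11.899,-0.101) [heading=45, draw]
PD: pen down
RT 90: heading 45 -> 315
FD 14: (11.899,-0.101) -> (21.799,-10) [heading=315, draw]
LT 15: heading 315 -> 330
REPEAT 4 [
  -- iteration 1/4 --
  RT 72: heading 330 -> 258
  RT 108: heading 258 -> 150
  -- iteration 2/4 --
  RT 72: heading 150 -> 78
  RT 108: heading 78 -> 330
  -- iteration 3/4 --
  RT 72: heading 330 -> 258
  RT 108: heading 258 -> 150
  -- iteration 4/4 --
  RT 72: heading 150 -> 78
  RT 108: heading 78 -> 330
]
FD 4: (21.799,-10) -> (25.263,-12) [heading=330, draw]
LT 120: heading 330 -> 90
LT 212: heading 90 -> 302
PU: pen up
LT 144: heading 302 -> 86
BK 5: (25.263,-12) -> (24.914,-16.988) [heading=86, move]
Final: pos=(24.914,-16.988), heading=86, 3 segment(s) drawn

Segment endpoints: x in {2, 11.899, 21.799, 25.263}, y in {-12, -10, -0.101}
xmin=2, ymin=-12, xmax=25.263, ymax=-0.101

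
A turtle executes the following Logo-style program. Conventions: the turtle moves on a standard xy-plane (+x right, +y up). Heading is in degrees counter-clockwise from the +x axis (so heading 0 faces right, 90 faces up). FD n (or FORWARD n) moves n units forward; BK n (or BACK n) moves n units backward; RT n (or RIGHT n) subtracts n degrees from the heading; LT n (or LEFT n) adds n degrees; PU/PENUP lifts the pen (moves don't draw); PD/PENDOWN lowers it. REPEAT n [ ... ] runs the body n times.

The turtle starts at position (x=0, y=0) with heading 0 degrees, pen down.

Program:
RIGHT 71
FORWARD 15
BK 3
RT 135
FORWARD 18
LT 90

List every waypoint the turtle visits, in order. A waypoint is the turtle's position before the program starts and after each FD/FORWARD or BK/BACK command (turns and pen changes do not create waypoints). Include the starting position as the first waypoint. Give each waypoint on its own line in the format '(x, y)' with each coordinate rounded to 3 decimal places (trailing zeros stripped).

Answer: (0, 0)
(4.884, -14.183)
(3.907, -11.346)
(-12.271, -3.456)

Derivation:
Executing turtle program step by step:
Start: pos=(0,0), heading=0, pen down
RT 71: heading 0 -> 289
FD 15: (0,0) -> (4.884,-14.183) [heading=289, draw]
BK 3: (4.884,-14.183) -> (3.907,-11.346) [heading=289, draw]
RT 135: heading 289 -> 154
FD 18: (3.907,-11.346) -> (-12.271,-3.456) [heading=154, draw]
LT 90: heading 154 -> 244
Final: pos=(-12.271,-3.456), heading=244, 3 segment(s) drawn
Waypoints (4 total):
(0, 0)
(4.884, -14.183)
(3.907, -11.346)
(-12.271, -3.456)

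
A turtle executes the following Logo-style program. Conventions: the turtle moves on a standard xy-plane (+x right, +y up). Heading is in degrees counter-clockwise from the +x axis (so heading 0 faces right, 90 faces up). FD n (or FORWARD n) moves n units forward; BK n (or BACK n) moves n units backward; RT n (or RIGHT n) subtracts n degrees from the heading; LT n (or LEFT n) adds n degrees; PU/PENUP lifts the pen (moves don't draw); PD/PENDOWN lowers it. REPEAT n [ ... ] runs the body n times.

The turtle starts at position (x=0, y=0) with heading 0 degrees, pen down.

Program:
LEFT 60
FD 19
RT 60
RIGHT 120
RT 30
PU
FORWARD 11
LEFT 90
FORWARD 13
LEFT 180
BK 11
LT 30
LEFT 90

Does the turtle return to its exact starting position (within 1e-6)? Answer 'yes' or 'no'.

Executing turtle program step by step:
Start: pos=(0,0), heading=0, pen down
LT 60: heading 0 -> 60
FD 19: (0,0) -> (9.5,16.454) [heading=60, draw]
RT 60: heading 60 -> 0
RT 120: heading 0 -> 240
RT 30: heading 240 -> 210
PU: pen up
FD 11: (9.5,16.454) -> (-0.026,10.954) [heading=210, move]
LT 90: heading 210 -> 300
FD 13: (-0.026,10.954) -> (6.474,-0.304) [heading=300, move]
LT 180: heading 300 -> 120
BK 11: (6.474,-0.304) -> (11.974,-9.83) [heading=120, move]
LT 30: heading 120 -> 150
LT 90: heading 150 -> 240
Final: pos=(11.974,-9.83), heading=240, 1 segment(s) drawn

Start position: (0, 0)
Final position: (11.974, -9.83)
Distance = 15.492; >= 1e-6 -> NOT closed

Answer: no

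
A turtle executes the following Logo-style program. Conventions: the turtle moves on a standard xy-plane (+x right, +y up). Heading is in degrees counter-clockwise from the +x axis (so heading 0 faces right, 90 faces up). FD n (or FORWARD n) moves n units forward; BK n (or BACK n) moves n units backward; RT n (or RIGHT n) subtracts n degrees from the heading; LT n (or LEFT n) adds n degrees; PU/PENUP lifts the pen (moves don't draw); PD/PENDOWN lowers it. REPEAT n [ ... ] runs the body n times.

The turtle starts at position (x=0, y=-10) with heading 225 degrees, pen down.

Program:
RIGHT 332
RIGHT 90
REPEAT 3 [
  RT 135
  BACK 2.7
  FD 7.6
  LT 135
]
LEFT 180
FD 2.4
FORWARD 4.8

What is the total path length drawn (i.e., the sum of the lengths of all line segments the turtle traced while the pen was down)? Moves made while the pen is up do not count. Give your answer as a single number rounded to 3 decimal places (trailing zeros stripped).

Answer: 38.1

Derivation:
Executing turtle program step by step:
Start: pos=(0,-10), heading=225, pen down
RT 332: heading 225 -> 253
RT 90: heading 253 -> 163
REPEAT 3 [
  -- iteration 1/3 --
  RT 135: heading 163 -> 28
  BK 2.7: (0,-10) -> (-2.384,-11.268) [heading=28, draw]
  FD 7.6: (-2.384,-11.268) -> (4.326,-7.7) [heading=28, draw]
  LT 135: heading 28 -> 163
  -- iteration 2/3 --
  RT 135: heading 163 -> 28
  BK 2.7: (4.326,-7.7) -> (1.942,-8.967) [heading=28, draw]
  FD 7.6: (1.942,-8.967) -> (8.653,-5.399) [heading=28, draw]
  LT 135: heading 28 -> 163
  -- iteration 3/3 --
  RT 135: heading 163 -> 28
  BK 2.7: (8.653,-5.399) -> (6.269,-6.667) [heading=28, draw]
  FD 7.6: (6.269,-6.667) -> (12.979,-3.099) [heading=28, draw]
  LT 135: heading 28 -> 163
]
LT 180: heading 163 -> 343
FD 2.4: (12.979,-3.099) -> (15.274,-3.8) [heading=343, draw]
FD 4.8: (15.274,-3.8) -> (19.865,-5.204) [heading=343, draw]
Final: pos=(19.865,-5.204), heading=343, 8 segment(s) drawn

Segment lengths:
  seg 1: (0,-10) -> (-2.384,-11.268), length = 2.7
  seg 2: (-2.384,-11.268) -> (4.326,-7.7), length = 7.6
  seg 3: (4.326,-7.7) -> (1.942,-8.967), length = 2.7
  seg 4: (1.942,-8.967) -> (8.653,-5.399), length = 7.6
  seg 5: (8.653,-5.399) -> (6.269,-6.667), length = 2.7
  seg 6: (6.269,-6.667) -> (12.979,-3.099), length = 7.6
  seg 7: (12.979,-3.099) -> (15.274,-3.8), length = 2.4
  seg 8: (15.274,-3.8) -> (19.865,-5.204), length = 4.8
Total = 38.1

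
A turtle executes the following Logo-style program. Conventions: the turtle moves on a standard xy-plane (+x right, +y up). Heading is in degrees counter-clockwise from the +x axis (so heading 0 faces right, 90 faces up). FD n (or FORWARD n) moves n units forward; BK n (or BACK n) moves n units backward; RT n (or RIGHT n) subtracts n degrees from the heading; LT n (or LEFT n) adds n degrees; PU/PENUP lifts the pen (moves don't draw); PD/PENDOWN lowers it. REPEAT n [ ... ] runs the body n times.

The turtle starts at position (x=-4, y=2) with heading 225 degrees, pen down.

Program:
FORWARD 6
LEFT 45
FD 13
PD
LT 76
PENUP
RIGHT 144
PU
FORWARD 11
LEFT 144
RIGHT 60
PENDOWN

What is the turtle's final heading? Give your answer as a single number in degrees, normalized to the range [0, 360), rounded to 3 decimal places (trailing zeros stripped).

Answer: 286

Derivation:
Executing turtle program step by step:
Start: pos=(-4,2), heading=225, pen down
FD 6: (-4,2) -> (-8.243,-2.243) [heading=225, draw]
LT 45: heading 225 -> 270
FD 13: (-8.243,-2.243) -> (-8.243,-15.243) [heading=270, draw]
PD: pen down
LT 76: heading 270 -> 346
PU: pen up
RT 144: heading 346 -> 202
PU: pen up
FD 11: (-8.243,-15.243) -> (-18.442,-19.363) [heading=202, move]
LT 144: heading 202 -> 346
RT 60: heading 346 -> 286
PD: pen down
Final: pos=(-18.442,-19.363), heading=286, 2 segment(s) drawn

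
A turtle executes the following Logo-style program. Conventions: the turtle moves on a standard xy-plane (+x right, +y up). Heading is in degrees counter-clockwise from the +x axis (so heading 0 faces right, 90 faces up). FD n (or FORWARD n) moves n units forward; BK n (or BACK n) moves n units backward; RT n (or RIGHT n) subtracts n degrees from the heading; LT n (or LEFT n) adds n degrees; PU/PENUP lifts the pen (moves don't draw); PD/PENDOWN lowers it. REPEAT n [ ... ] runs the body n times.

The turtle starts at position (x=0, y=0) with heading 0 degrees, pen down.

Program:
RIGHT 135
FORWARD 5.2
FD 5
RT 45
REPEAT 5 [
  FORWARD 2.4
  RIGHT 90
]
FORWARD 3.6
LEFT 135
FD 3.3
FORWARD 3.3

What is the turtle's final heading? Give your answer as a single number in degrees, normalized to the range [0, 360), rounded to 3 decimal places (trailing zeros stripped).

Answer: 225

Derivation:
Executing turtle program step by step:
Start: pos=(0,0), heading=0, pen down
RT 135: heading 0 -> 225
FD 5.2: (0,0) -> (-3.677,-3.677) [heading=225, draw]
FD 5: (-3.677,-3.677) -> (-7.212,-7.212) [heading=225, draw]
RT 45: heading 225 -> 180
REPEAT 5 [
  -- iteration 1/5 --
  FD 2.4: (-7.212,-7.212) -> (-9.612,-7.212) [heading=180, draw]
  RT 90: heading 180 -> 90
  -- iteration 2/5 --
  FD 2.4: (-9.612,-7.212) -> (-9.612,-4.812) [heading=90, draw]
  RT 90: heading 90 -> 0
  -- iteration 3/5 --
  FD 2.4: (-9.612,-4.812) -> (-7.212,-4.812) [heading=0, draw]
  RT 90: heading 0 -> 270
  -- iteration 4/5 --
  FD 2.4: (-7.212,-4.812) -> (-7.212,-7.212) [heading=270, draw]
  RT 90: heading 270 -> 180
  -- iteration 5/5 --
  FD 2.4: (-7.212,-7.212) -> (-9.612,-7.212) [heading=180, draw]
  RT 90: heading 180 -> 90
]
FD 3.6: (-9.612,-7.212) -> (-9.612,-3.612) [heading=90, draw]
LT 135: heading 90 -> 225
FD 3.3: (-9.612,-3.612) -> (-11.946,-5.946) [heading=225, draw]
FD 3.3: (-11.946,-5.946) -> (-14.279,-8.279) [heading=225, draw]
Final: pos=(-14.279,-8.279), heading=225, 10 segment(s) drawn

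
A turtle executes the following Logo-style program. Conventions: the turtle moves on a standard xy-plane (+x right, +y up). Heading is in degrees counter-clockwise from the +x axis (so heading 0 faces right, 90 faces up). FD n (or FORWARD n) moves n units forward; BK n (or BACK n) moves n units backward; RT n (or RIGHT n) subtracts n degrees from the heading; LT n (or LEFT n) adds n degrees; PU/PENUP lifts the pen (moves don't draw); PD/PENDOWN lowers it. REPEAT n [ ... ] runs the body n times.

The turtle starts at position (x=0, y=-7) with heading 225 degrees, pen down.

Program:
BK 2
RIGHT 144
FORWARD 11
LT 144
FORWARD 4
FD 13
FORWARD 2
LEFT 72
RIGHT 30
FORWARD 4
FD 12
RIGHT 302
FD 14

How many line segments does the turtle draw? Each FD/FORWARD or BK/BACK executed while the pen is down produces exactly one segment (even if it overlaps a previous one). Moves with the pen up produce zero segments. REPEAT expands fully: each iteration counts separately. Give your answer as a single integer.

Answer: 8

Derivation:
Executing turtle program step by step:
Start: pos=(0,-7), heading=225, pen down
BK 2: (0,-7) -> (1.414,-5.586) [heading=225, draw]
RT 144: heading 225 -> 81
FD 11: (1.414,-5.586) -> (3.135,5.279) [heading=81, draw]
LT 144: heading 81 -> 225
FD 4: (3.135,5.279) -> (0.307,2.45) [heading=225, draw]
FD 13: (0.307,2.45) -> (-8.886,-6.742) [heading=225, draw]
FD 2: (-8.886,-6.742) -> (-10.3,-8.156) [heading=225, draw]
LT 72: heading 225 -> 297
RT 30: heading 297 -> 267
FD 4: (-10.3,-8.156) -> (-10.509,-12.151) [heading=267, draw]
FD 12: (-10.509,-12.151) -> (-11.137,-24.134) [heading=267, draw]
RT 302: heading 267 -> 325
FD 14: (-11.137,-24.134) -> (0.331,-32.164) [heading=325, draw]
Final: pos=(0.331,-32.164), heading=325, 8 segment(s) drawn
Segments drawn: 8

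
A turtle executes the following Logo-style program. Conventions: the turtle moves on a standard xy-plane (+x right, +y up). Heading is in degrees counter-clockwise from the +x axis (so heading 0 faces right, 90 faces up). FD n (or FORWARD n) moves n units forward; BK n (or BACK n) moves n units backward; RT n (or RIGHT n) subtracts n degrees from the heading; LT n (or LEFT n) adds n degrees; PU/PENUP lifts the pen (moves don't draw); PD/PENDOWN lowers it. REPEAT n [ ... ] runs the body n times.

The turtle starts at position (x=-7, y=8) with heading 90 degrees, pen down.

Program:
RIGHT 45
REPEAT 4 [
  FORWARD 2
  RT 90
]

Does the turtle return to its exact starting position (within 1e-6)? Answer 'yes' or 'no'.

Answer: yes

Derivation:
Executing turtle program step by step:
Start: pos=(-7,8), heading=90, pen down
RT 45: heading 90 -> 45
REPEAT 4 [
  -- iteration 1/4 --
  FD 2: (-7,8) -> (-5.586,9.414) [heading=45, draw]
  RT 90: heading 45 -> 315
  -- iteration 2/4 --
  FD 2: (-5.586,9.414) -> (-4.172,8) [heading=315, draw]
  RT 90: heading 315 -> 225
  -- iteration 3/4 --
  FD 2: (-4.172,8) -> (-5.586,6.586) [heading=225, draw]
  RT 90: heading 225 -> 135
  -- iteration 4/4 --
  FD 2: (-5.586,6.586) -> (-7,8) [heading=135, draw]
  RT 90: heading 135 -> 45
]
Final: pos=(-7,8), heading=45, 4 segment(s) drawn

Start position: (-7, 8)
Final position: (-7, 8)
Distance = 0; < 1e-6 -> CLOSED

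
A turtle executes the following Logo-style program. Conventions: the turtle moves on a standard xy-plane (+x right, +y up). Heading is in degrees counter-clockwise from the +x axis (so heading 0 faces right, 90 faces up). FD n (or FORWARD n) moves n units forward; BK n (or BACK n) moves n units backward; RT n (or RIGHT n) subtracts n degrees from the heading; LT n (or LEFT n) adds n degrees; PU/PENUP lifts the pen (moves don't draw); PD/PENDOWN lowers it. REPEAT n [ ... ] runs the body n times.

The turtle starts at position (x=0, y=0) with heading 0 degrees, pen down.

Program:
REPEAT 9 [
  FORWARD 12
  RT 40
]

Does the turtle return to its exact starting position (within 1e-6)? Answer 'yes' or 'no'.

Answer: yes

Derivation:
Executing turtle program step by step:
Start: pos=(0,0), heading=0, pen down
REPEAT 9 [
  -- iteration 1/9 --
  FD 12: (0,0) -> (12,0) [heading=0, draw]
  RT 40: heading 0 -> 320
  -- iteration 2/9 --
  FD 12: (12,0) -> (21.193,-7.713) [heading=320, draw]
  RT 40: heading 320 -> 280
  -- iteration 3/9 --
  FD 12: (21.193,-7.713) -> (23.276,-19.531) [heading=280, draw]
  RT 40: heading 280 -> 240
  -- iteration 4/9 --
  FD 12: (23.276,-19.531) -> (17.276,-29.923) [heading=240, draw]
  RT 40: heading 240 -> 200
  -- iteration 5/9 --
  FD 12: (17.276,-29.923) -> (6,-34.028) [heading=200, draw]
  RT 40: heading 200 -> 160
  -- iteration 6/9 --
  FD 12: (6,-34.028) -> (-5.276,-29.923) [heading=160, draw]
  RT 40: heading 160 -> 120
  -- iteration 7/9 --
  FD 12: (-5.276,-29.923) -> (-11.276,-19.531) [heading=120, draw]
  RT 40: heading 120 -> 80
  -- iteration 8/9 --
  FD 12: (-11.276,-19.531) -> (-9.193,-7.713) [heading=80, draw]
  RT 40: heading 80 -> 40
  -- iteration 9/9 --
  FD 12: (-9.193,-7.713) -> (0,0) [heading=40, draw]
  RT 40: heading 40 -> 0
]
Final: pos=(0,0), heading=0, 9 segment(s) drawn

Start position: (0, 0)
Final position: (0, 0)
Distance = 0; < 1e-6 -> CLOSED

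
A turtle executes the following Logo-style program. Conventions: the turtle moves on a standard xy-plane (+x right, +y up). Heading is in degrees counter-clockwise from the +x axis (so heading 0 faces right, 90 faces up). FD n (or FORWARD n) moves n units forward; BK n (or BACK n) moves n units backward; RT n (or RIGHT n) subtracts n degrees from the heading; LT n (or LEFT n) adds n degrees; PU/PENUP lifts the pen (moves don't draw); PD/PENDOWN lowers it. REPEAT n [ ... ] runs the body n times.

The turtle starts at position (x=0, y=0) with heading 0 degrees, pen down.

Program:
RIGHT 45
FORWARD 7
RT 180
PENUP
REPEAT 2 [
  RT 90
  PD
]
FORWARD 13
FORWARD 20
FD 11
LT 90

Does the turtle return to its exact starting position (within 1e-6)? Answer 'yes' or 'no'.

Answer: no

Derivation:
Executing turtle program step by step:
Start: pos=(0,0), heading=0, pen down
RT 45: heading 0 -> 315
FD 7: (0,0) -> (4.95,-4.95) [heading=315, draw]
RT 180: heading 315 -> 135
PU: pen up
REPEAT 2 [
  -- iteration 1/2 --
  RT 90: heading 135 -> 45
  PD: pen down
  -- iteration 2/2 --
  RT 90: heading 45 -> 315
  PD: pen down
]
FD 13: (4.95,-4.95) -> (14.142,-14.142) [heading=315, draw]
FD 20: (14.142,-14.142) -> (28.284,-28.284) [heading=315, draw]
FD 11: (28.284,-28.284) -> (36.062,-36.062) [heading=315, draw]
LT 90: heading 315 -> 45
Final: pos=(36.062,-36.062), heading=45, 4 segment(s) drawn

Start position: (0, 0)
Final position: (36.062, -36.062)
Distance = 51; >= 1e-6 -> NOT closed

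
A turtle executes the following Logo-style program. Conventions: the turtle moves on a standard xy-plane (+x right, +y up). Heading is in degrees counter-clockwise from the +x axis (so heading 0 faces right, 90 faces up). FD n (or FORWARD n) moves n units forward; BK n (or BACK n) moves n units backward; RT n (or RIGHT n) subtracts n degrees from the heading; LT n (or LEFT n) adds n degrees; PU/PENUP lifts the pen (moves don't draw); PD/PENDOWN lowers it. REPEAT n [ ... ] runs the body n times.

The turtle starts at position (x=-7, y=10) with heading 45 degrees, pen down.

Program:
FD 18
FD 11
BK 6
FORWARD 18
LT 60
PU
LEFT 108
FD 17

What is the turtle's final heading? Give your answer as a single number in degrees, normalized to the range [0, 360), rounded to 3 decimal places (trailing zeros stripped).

Executing turtle program step by step:
Start: pos=(-7,10), heading=45, pen down
FD 18: (-7,10) -> (5.728,22.728) [heading=45, draw]
FD 11: (5.728,22.728) -> (13.506,30.506) [heading=45, draw]
BK 6: (13.506,30.506) -> (9.263,26.263) [heading=45, draw]
FD 18: (9.263,26.263) -> (21.991,38.991) [heading=45, draw]
LT 60: heading 45 -> 105
PU: pen up
LT 108: heading 105 -> 213
FD 17: (21.991,38.991) -> (7.734,29.733) [heading=213, move]
Final: pos=(7.734,29.733), heading=213, 4 segment(s) drawn

Answer: 213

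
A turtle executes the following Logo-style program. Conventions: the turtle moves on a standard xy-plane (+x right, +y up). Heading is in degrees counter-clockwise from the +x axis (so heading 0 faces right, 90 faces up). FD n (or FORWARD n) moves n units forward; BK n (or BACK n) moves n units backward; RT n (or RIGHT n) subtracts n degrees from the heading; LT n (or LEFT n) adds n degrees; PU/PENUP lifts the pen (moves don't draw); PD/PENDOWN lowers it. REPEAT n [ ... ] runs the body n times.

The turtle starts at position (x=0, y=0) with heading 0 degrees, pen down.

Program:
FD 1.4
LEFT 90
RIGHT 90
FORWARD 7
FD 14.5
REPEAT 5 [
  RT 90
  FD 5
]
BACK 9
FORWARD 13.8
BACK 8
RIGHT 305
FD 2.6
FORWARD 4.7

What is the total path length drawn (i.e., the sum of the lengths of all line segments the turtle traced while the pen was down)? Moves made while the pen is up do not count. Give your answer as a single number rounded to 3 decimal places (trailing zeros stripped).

Executing turtle program step by step:
Start: pos=(0,0), heading=0, pen down
FD 1.4: (0,0) -> (1.4,0) [heading=0, draw]
LT 90: heading 0 -> 90
RT 90: heading 90 -> 0
FD 7: (1.4,0) -> (8.4,0) [heading=0, draw]
FD 14.5: (8.4,0) -> (22.9,0) [heading=0, draw]
REPEAT 5 [
  -- iteration 1/5 --
  RT 90: heading 0 -> 270
  FD 5: (22.9,0) -> (22.9,-5) [heading=270, draw]
  -- iteration 2/5 --
  RT 90: heading 270 -> 180
  FD 5: (22.9,-5) -> (17.9,-5) [heading=180, draw]
  -- iteration 3/5 --
  RT 90: heading 180 -> 90
  FD 5: (17.9,-5) -> (17.9,0) [heading=90, draw]
  -- iteration 4/5 --
  RT 90: heading 90 -> 0
  FD 5: (17.9,0) -> (22.9,0) [heading=0, draw]
  -- iteration 5/5 --
  RT 90: heading 0 -> 270
  FD 5: (22.9,0) -> (22.9,-5) [heading=270, draw]
]
BK 9: (22.9,-5) -> (22.9,4) [heading=270, draw]
FD 13.8: (22.9,4) -> (22.9,-9.8) [heading=270, draw]
BK 8: (22.9,-9.8) -> (22.9,-1.8) [heading=270, draw]
RT 305: heading 270 -> 325
FD 2.6: (22.9,-1.8) -> (25.03,-3.291) [heading=325, draw]
FD 4.7: (25.03,-3.291) -> (28.88,-5.987) [heading=325, draw]
Final: pos=(28.88,-5.987), heading=325, 13 segment(s) drawn

Segment lengths:
  seg 1: (0,0) -> (1.4,0), length = 1.4
  seg 2: (1.4,0) -> (8.4,0), length = 7
  seg 3: (8.4,0) -> (22.9,0), length = 14.5
  seg 4: (22.9,0) -> (22.9,-5), length = 5
  seg 5: (22.9,-5) -> (17.9,-5), length = 5
  seg 6: (17.9,-5) -> (17.9,0), length = 5
  seg 7: (17.9,0) -> (22.9,0), length = 5
  seg 8: (22.9,0) -> (22.9,-5), length = 5
  seg 9: (22.9,-5) -> (22.9,4), length = 9
  seg 10: (22.9,4) -> (22.9,-9.8), length = 13.8
  seg 11: (22.9,-9.8) -> (22.9,-1.8), length = 8
  seg 12: (22.9,-1.8) -> (25.03,-3.291), length = 2.6
  seg 13: (25.03,-3.291) -> (28.88,-5.987), length = 4.7
Total = 86

Answer: 86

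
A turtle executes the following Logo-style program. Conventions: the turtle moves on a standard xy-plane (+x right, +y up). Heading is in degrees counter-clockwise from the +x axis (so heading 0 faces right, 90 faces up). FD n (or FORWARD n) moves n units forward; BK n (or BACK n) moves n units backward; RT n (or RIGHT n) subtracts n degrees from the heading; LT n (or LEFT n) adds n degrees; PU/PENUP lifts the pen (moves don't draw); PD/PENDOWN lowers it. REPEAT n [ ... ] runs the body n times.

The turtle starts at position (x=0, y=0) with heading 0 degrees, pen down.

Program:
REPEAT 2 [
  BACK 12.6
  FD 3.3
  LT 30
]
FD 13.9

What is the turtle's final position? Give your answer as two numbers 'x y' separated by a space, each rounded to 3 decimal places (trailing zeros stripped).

Answer: -10.404 7.388

Derivation:
Executing turtle program step by step:
Start: pos=(0,0), heading=0, pen down
REPEAT 2 [
  -- iteration 1/2 --
  BK 12.6: (0,0) -> (-12.6,0) [heading=0, draw]
  FD 3.3: (-12.6,0) -> (-9.3,0) [heading=0, draw]
  LT 30: heading 0 -> 30
  -- iteration 2/2 --
  BK 12.6: (-9.3,0) -> (-20.212,-6.3) [heading=30, draw]
  FD 3.3: (-20.212,-6.3) -> (-17.354,-4.65) [heading=30, draw]
  LT 30: heading 30 -> 60
]
FD 13.9: (-17.354,-4.65) -> (-10.404,7.388) [heading=60, draw]
Final: pos=(-10.404,7.388), heading=60, 5 segment(s) drawn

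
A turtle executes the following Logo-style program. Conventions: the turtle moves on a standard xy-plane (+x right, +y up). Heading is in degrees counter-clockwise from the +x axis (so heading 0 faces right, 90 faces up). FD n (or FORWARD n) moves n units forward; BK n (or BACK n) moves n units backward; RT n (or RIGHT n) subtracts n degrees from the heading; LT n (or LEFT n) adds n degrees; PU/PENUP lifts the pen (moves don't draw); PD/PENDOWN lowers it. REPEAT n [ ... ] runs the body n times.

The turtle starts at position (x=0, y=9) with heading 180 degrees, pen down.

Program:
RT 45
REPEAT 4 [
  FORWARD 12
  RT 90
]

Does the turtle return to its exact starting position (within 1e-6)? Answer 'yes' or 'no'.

Answer: yes

Derivation:
Executing turtle program step by step:
Start: pos=(0,9), heading=180, pen down
RT 45: heading 180 -> 135
REPEAT 4 [
  -- iteration 1/4 --
  FD 12: (0,9) -> (-8.485,17.485) [heading=135, draw]
  RT 90: heading 135 -> 45
  -- iteration 2/4 --
  FD 12: (-8.485,17.485) -> (0,25.971) [heading=45, draw]
  RT 90: heading 45 -> 315
  -- iteration 3/4 --
  FD 12: (0,25.971) -> (8.485,17.485) [heading=315, draw]
  RT 90: heading 315 -> 225
  -- iteration 4/4 --
  FD 12: (8.485,17.485) -> (0,9) [heading=225, draw]
  RT 90: heading 225 -> 135
]
Final: pos=(0,9), heading=135, 4 segment(s) drawn

Start position: (0, 9)
Final position: (0, 9)
Distance = 0; < 1e-6 -> CLOSED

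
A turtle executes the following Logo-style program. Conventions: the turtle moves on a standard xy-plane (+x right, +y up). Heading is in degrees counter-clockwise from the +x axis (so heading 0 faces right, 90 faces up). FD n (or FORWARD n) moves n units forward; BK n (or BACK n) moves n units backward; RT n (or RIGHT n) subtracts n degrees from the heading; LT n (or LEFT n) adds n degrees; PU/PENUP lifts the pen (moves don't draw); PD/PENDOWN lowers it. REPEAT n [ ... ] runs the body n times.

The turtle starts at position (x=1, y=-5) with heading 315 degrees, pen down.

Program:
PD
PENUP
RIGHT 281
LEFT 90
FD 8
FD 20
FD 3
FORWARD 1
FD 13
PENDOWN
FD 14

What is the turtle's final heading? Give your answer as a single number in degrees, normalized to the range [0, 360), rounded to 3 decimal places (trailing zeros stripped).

Answer: 124

Derivation:
Executing turtle program step by step:
Start: pos=(1,-5), heading=315, pen down
PD: pen down
PU: pen up
RT 281: heading 315 -> 34
LT 90: heading 34 -> 124
FD 8: (1,-5) -> (-3.474,1.632) [heading=124, move]
FD 20: (-3.474,1.632) -> (-14.657,18.213) [heading=124, move]
FD 3: (-14.657,18.213) -> (-16.335,20.7) [heading=124, move]
FD 1: (-16.335,20.7) -> (-16.894,21.529) [heading=124, move]
FD 13: (-16.894,21.529) -> (-24.164,32.307) [heading=124, move]
PD: pen down
FD 14: (-24.164,32.307) -> (-31.992,43.913) [heading=124, draw]
Final: pos=(-31.992,43.913), heading=124, 1 segment(s) drawn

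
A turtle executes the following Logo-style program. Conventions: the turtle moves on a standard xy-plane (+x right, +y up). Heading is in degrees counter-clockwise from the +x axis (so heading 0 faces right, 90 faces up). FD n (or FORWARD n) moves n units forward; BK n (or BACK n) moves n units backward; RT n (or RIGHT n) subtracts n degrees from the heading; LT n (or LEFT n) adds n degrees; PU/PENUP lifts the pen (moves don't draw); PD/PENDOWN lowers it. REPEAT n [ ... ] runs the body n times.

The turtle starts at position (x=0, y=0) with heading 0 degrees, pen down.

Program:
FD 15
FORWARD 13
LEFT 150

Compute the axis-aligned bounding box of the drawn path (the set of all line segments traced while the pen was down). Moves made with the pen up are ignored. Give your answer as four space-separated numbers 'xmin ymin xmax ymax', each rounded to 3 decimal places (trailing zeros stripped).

Answer: 0 0 28 0

Derivation:
Executing turtle program step by step:
Start: pos=(0,0), heading=0, pen down
FD 15: (0,0) -> (15,0) [heading=0, draw]
FD 13: (15,0) -> (28,0) [heading=0, draw]
LT 150: heading 0 -> 150
Final: pos=(28,0), heading=150, 2 segment(s) drawn

Segment endpoints: x in {0, 15, 28}, y in {0}
xmin=0, ymin=0, xmax=28, ymax=0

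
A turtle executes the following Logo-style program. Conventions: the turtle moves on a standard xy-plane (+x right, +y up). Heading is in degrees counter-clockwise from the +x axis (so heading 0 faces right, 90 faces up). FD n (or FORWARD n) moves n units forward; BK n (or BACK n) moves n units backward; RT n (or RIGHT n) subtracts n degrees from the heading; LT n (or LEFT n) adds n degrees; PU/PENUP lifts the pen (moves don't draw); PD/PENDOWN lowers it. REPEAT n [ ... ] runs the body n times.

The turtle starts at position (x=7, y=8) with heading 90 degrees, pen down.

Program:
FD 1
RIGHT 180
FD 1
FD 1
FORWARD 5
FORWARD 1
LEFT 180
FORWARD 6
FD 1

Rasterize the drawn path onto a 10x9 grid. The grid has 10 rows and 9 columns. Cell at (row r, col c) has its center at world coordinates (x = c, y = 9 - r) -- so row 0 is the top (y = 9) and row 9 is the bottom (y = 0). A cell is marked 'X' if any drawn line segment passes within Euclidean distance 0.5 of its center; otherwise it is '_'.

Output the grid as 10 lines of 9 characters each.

Segment 0: (7,8) -> (7,9)
Segment 1: (7,9) -> (7,8)
Segment 2: (7,8) -> (7,7)
Segment 3: (7,7) -> (7,2)
Segment 4: (7,2) -> (7,1)
Segment 5: (7,1) -> (7,7)
Segment 6: (7,7) -> (7,8)

Answer: _______X_
_______X_
_______X_
_______X_
_______X_
_______X_
_______X_
_______X_
_______X_
_________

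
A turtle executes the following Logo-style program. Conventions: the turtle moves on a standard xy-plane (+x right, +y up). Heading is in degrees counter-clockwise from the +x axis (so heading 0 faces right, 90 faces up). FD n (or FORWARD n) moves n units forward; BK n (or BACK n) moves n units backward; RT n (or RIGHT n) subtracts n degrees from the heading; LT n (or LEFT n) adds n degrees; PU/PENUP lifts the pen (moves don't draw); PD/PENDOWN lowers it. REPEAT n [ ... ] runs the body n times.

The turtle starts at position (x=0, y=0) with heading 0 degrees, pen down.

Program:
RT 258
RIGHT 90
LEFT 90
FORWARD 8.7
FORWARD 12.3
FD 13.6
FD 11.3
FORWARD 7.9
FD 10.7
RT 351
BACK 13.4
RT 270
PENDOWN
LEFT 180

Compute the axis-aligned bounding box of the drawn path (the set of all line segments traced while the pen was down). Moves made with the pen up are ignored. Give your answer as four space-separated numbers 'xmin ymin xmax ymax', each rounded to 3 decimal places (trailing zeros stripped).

Answer: -13.41 0 0 63.091

Derivation:
Executing turtle program step by step:
Start: pos=(0,0), heading=0, pen down
RT 258: heading 0 -> 102
RT 90: heading 102 -> 12
LT 90: heading 12 -> 102
FD 8.7: (0,0) -> (-1.809,8.51) [heading=102, draw]
FD 12.3: (-1.809,8.51) -> (-4.366,20.541) [heading=102, draw]
FD 13.6: (-4.366,20.541) -> (-7.194,33.844) [heading=102, draw]
FD 11.3: (-7.194,33.844) -> (-9.543,44.897) [heading=102, draw]
FD 7.9: (-9.543,44.897) -> (-11.186,52.624) [heading=102, draw]
FD 10.7: (-11.186,52.624) -> (-13.41,63.091) [heading=102, draw]
RT 351: heading 102 -> 111
BK 13.4: (-13.41,63.091) -> (-8.608,50.581) [heading=111, draw]
RT 270: heading 111 -> 201
PD: pen down
LT 180: heading 201 -> 21
Final: pos=(-8.608,50.581), heading=21, 7 segment(s) drawn

Segment endpoints: x in {-13.41, -11.186, -9.543, -8.608, -7.194, -4.366, -1.809, 0}, y in {0, 8.51, 20.541, 33.844, 44.897, 50.581, 52.624, 63.091}
xmin=-13.41, ymin=0, xmax=0, ymax=63.091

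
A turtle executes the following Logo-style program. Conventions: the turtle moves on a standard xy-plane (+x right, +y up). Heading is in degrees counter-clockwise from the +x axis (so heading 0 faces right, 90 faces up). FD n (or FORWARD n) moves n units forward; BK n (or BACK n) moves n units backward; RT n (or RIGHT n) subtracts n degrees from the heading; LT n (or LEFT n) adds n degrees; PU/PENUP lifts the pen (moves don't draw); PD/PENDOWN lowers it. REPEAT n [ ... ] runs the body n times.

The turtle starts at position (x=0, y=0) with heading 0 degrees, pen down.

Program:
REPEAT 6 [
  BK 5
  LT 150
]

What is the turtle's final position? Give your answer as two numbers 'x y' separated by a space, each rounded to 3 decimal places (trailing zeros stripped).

Answer: -5 -1.34

Derivation:
Executing turtle program step by step:
Start: pos=(0,0), heading=0, pen down
REPEAT 6 [
  -- iteration 1/6 --
  BK 5: (0,0) -> (-5,0) [heading=0, draw]
  LT 150: heading 0 -> 150
  -- iteration 2/6 --
  BK 5: (-5,0) -> (-0.67,-2.5) [heading=150, draw]
  LT 150: heading 150 -> 300
  -- iteration 3/6 --
  BK 5: (-0.67,-2.5) -> (-3.17,1.83) [heading=300, draw]
  LT 150: heading 300 -> 90
  -- iteration 4/6 --
  BK 5: (-3.17,1.83) -> (-3.17,-3.17) [heading=90, draw]
  LT 150: heading 90 -> 240
  -- iteration 5/6 --
  BK 5: (-3.17,-3.17) -> (-0.67,1.16) [heading=240, draw]
  LT 150: heading 240 -> 30
  -- iteration 6/6 --
  BK 5: (-0.67,1.16) -> (-5,-1.34) [heading=30, draw]
  LT 150: heading 30 -> 180
]
Final: pos=(-5,-1.34), heading=180, 6 segment(s) drawn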